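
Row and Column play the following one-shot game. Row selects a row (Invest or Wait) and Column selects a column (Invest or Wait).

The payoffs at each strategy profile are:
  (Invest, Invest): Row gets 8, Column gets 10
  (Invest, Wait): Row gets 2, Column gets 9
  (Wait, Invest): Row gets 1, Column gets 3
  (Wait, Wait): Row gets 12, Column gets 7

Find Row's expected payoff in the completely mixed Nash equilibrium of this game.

First find q, the probability Column plays Invest, from Row's indifference between Invest and Wait: 8q + 2(1−q) = q + 12(1−q), giving q = 10/17.
Since Row is indifferent in equilibrium, Row's expected payoff equals the payoff from either row against (10/17, 7/17). Using Invest: 8(10/17) + 2(7/17) = 94/17.

94/17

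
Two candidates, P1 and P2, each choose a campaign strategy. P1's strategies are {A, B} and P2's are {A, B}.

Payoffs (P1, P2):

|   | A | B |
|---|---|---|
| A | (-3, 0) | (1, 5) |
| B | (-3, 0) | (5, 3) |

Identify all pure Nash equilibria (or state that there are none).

(B, B)

(A, A): P2 prefers B (5 > 0) — not an equilibrium.
(A, B): P1 prefers B (5 > 1) — not an equilibrium.
(B, A): P2 prefers B (3 > 0) — not an equilibrium.
(B, B): P1 gets 5 ≥ 1 from A, and P2 gets 3 ≥ 0 from A — Nash equilibrium.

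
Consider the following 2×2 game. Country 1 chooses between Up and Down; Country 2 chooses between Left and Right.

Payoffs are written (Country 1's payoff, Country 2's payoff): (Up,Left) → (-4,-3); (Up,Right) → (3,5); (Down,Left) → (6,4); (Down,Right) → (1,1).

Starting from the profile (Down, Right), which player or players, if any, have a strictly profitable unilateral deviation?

Both

Country 1 at (Down, Right) earns 1; deviating to Up yields 3 — a strict improvement.
Country 2 earns 1; deviating to Left yields 4 — a strict improvement.
Both Country 1 and Country 2 have strictly profitable deviations.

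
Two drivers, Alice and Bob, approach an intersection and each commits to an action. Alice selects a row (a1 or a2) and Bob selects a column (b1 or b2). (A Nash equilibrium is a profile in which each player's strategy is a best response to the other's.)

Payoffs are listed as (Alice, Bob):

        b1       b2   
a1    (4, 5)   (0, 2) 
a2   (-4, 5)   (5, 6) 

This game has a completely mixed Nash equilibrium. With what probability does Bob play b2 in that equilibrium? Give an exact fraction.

Let c be the probability that Bob plays b1. In a completely mixed equilibrium, Alice must be indifferent between a1 and a2.
Alice's expected payoff from a1 is 4c; from a2 it is −4c + 5(1−c).
Setting these equal: 4c = −9c + 5, so c = 5/13.
Therefore Bob plays b2 with probability 1 − 5/13 = 8/13.

8/13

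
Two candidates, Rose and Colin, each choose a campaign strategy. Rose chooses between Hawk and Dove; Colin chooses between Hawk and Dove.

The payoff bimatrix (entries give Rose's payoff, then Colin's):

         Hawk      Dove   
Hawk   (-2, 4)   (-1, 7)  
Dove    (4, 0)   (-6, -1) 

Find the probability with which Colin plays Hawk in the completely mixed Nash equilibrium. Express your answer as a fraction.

5/11

Let y be the probability that Colin plays Hawk. In a completely mixed equilibrium, Rose must be indifferent between Hawk and Dove.
Rose's expected payoff from Hawk is −2y − (1−y); from Dove it is 4y − 6(1−y).
Setting these equal: −y − 1 = 10y − 6, so y = 5/11.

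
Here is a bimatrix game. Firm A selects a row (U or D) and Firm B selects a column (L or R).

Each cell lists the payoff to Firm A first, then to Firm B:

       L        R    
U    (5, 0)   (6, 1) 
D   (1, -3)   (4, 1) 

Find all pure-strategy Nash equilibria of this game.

(U, L): Firm B prefers R (1 > 0) — not an equilibrium.
(U, R): Firm A gets 6 ≥ 4 from D, and Firm B gets 1 ≥ 0 from L — Nash equilibrium.
(D, L): Firm A prefers U (5 > 1); Firm B prefers R (1 > -3) — not an equilibrium.
(D, R): Firm A prefers U (6 > 4) — not an equilibrium.

(U, R)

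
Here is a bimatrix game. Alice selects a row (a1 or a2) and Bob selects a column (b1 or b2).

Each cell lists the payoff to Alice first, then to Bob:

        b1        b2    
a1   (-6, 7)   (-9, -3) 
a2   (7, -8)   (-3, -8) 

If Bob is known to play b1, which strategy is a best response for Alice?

a2

Against b1, Alice earns -6 from a1 and 7 from a2.
So a2 is the best response.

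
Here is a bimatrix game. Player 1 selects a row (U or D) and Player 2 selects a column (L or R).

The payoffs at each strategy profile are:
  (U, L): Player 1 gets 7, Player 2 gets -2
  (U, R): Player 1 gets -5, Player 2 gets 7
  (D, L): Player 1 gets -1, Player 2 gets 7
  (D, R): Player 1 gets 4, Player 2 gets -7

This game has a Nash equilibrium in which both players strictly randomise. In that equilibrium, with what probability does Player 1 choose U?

14/23

Let r be the probability that Player 1 plays U. In a completely mixed equilibrium, Player 2 must be indifferent between L and R.
Player 2's expected payoff from L is −2r + 7(1−r); from R it is 7r − 7(1−r).
Setting these equal: −9r + 7 = 14r − 7, so r = 14/23.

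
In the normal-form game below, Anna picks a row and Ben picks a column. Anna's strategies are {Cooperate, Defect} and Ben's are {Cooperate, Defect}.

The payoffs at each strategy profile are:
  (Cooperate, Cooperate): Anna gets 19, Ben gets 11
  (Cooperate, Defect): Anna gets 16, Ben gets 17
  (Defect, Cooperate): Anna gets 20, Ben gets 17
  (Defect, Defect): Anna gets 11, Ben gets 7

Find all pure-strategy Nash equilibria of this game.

(Cooperate, Defect) and (Defect, Cooperate)

(Cooperate, Cooperate): Anna prefers Defect (20 > 19); Ben prefers Defect (17 > 11) — not an equilibrium.
(Cooperate, Defect): Anna gets 16 ≥ 11 from Defect, and Ben gets 17 ≥ 11 from Cooperate — Nash equilibrium.
(Defect, Cooperate): Anna gets 20 ≥ 19 from Cooperate, and Ben gets 17 ≥ 7 from Defect — Nash equilibrium.
(Defect, Defect): Anna prefers Cooperate (16 > 11); Ben prefers Cooperate (17 > 7) — not an equilibrium.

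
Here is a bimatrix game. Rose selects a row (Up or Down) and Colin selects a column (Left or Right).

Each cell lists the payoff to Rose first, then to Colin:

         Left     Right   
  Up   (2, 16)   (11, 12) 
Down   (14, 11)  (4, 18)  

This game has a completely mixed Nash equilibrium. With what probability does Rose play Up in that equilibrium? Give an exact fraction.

Let p be the probability that Rose plays Up. In a completely mixed equilibrium, Colin must be indifferent between Left and Right.
Colin's expected payoff from Left is 16p + 11(1−p); from Right it is 12p + 18(1−p).
Setting these equal: 5p + 11 = −6p + 18, so p = 7/11.

7/11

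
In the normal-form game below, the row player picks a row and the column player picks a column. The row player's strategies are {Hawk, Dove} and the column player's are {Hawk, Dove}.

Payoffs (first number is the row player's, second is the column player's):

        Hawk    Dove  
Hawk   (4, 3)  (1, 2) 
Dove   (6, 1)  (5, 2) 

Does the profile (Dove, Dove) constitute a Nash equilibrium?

Yes

At (Dove, Dove), the row player earns 5; switching to Hawk would give 1, so the row player has no profitable deviation.
The column player earns 2; switching to Hawk would give 1, so the column player has no profitable deviation.
Neither player can gain by a unilateral deviation, so this profile is a Nash equilibrium.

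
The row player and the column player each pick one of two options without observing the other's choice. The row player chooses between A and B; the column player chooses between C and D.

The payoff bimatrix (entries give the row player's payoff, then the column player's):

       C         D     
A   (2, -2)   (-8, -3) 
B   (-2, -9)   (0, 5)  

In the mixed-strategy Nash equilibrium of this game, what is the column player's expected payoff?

-37/15

First find p, the probability the row player plays A, from the column player's indifference between C and D: −2p − 9(1−p) = −3p + 5(1−p), giving p = 14/15.
Since the column player is indifferent in equilibrium, the column player's expected payoff equals the payoff from either column against (14/15, 1/15). Using C: −2(14/15) − 9(1/15) = -37/15.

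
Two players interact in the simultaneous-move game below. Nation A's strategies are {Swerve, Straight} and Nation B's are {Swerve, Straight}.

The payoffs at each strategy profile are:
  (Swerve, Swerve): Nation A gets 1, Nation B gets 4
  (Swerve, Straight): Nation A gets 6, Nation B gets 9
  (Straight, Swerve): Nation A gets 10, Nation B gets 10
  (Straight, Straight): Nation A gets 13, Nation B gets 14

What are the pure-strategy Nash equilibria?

(Straight, Straight)

(Swerve, Swerve): Nation A prefers Straight (10 > 1); Nation B prefers Straight (9 > 4) — not an equilibrium.
(Swerve, Straight): Nation A prefers Straight (13 > 6) — not an equilibrium.
(Straight, Swerve): Nation B prefers Straight (14 > 10) — not an equilibrium.
(Straight, Straight): Nation A gets 13 ≥ 6 from Swerve, and Nation B gets 14 ≥ 10 from Swerve — Nash equilibrium.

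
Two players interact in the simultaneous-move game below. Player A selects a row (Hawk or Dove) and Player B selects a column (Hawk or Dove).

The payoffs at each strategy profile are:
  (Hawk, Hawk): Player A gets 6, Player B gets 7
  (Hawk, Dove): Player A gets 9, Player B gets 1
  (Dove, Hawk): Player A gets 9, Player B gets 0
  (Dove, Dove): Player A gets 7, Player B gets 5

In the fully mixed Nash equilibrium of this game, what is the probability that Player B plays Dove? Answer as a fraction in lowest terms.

3/5

Let y be the probability that Player B plays Hawk. In a completely mixed equilibrium, Player A must be indifferent between Hawk and Dove.
Player A's expected payoff from Hawk is 6y + 9(1−y); from Dove it is 9y + 7(1−y).
Setting these equal: −3y + 9 = 2y + 7, so y = 2/5.
Therefore Player B plays Dove with probability 1 − 2/5 = 3/5.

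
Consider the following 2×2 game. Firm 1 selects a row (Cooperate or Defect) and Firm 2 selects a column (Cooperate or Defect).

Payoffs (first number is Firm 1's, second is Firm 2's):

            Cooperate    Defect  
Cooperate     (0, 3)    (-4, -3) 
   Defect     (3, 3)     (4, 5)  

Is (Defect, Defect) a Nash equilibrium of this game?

At (Defect, Defect), Firm 1 earns 4; switching to Cooperate would give -4, so Firm 1 has no profitable deviation.
Firm 2 earns 5; switching to Cooperate would give 3, so Firm 2 has no profitable deviation.
Neither player can gain by a unilateral deviation, so this profile is a Nash equilibrium.

Yes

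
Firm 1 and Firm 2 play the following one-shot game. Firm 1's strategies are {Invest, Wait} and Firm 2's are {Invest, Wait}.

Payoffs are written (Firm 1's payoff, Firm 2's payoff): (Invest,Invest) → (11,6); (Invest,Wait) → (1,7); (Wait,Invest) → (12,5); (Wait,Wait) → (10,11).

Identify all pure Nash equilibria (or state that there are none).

(Invest, Invest): Firm 1 prefers Wait (12 > 11); Firm 2 prefers Wait (7 > 6) — not an equilibrium.
(Invest, Wait): Firm 1 prefers Wait (10 > 1) — not an equilibrium.
(Wait, Invest): Firm 2 prefers Wait (11 > 5) — not an equilibrium.
(Wait, Wait): Firm 1 gets 10 ≥ 1 from Invest, and Firm 2 gets 11 ≥ 5 from Invest — Nash equilibrium.

(Wait, Wait)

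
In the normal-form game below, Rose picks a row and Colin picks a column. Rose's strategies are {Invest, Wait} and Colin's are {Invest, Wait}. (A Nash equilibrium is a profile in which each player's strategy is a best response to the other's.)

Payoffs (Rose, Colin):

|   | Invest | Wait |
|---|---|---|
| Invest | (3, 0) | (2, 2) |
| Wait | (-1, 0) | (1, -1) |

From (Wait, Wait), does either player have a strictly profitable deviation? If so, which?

Rose at (Wait, Wait) earns 1; deviating to Invest yields 2 — a strict improvement.
Colin earns -1; deviating to Invest yields 0 — a strict improvement.
Both Rose and Colin have strictly profitable deviations.

Both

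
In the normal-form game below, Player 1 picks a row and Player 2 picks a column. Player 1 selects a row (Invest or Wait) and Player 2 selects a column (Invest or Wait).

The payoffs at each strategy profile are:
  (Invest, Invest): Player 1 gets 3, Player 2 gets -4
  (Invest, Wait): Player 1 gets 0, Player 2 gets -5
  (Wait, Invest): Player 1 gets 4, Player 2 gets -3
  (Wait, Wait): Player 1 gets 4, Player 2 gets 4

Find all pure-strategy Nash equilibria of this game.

(Invest, Invest): Player 1 prefers Wait (4 > 3) — not an equilibrium.
(Invest, Wait): Player 1 prefers Wait (4 > 0); Player 2 prefers Invest (-4 > -5) — not an equilibrium.
(Wait, Invest): Player 2 prefers Wait (4 > -3) — not an equilibrium.
(Wait, Wait): Player 1 gets 4 ≥ 0 from Invest, and Player 2 gets 4 ≥ -3 from Invest — Nash equilibrium.

(Wait, Wait)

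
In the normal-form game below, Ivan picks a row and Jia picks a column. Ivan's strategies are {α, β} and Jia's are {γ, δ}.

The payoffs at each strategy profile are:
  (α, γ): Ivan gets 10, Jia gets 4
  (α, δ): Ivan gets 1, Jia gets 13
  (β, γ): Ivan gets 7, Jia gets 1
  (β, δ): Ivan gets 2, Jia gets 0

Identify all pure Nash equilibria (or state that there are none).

none

(α, γ): Jia prefers δ (13 > 4) — not an equilibrium.
(α, δ): Ivan prefers β (2 > 1) — not an equilibrium.
(β, γ): Ivan prefers α (10 > 7) — not an equilibrium.
(β, δ): Jia prefers γ (1 > 0) — not an equilibrium.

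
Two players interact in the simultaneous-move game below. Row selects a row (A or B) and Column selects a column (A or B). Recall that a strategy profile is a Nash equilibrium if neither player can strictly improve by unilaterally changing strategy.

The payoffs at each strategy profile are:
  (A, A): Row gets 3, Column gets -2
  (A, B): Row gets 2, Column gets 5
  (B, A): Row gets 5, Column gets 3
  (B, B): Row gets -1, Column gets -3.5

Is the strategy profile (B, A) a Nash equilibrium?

Yes

At (B, A), Row earns 5; switching to A would give 3, so Row has no profitable deviation.
Column earns 3; switching to B would give -3.5, so Column has no profitable deviation.
Neither player can gain by a unilateral deviation, so this profile is a Nash equilibrium.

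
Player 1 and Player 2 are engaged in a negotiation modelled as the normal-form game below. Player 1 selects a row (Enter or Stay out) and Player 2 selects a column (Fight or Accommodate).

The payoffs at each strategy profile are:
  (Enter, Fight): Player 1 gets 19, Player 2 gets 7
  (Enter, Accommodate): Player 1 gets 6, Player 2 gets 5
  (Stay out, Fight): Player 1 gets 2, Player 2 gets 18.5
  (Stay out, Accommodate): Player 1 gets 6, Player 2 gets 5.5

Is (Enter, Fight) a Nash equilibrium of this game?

At (Enter, Fight), Player 1 earns 19; switching to Stay out would give 2, so Player 1 has no profitable deviation.
Player 2 earns 7; switching to Accommodate would give 5, so Player 2 has no profitable deviation.
Neither player can gain by a unilateral deviation, so this profile is a Nash equilibrium.

Yes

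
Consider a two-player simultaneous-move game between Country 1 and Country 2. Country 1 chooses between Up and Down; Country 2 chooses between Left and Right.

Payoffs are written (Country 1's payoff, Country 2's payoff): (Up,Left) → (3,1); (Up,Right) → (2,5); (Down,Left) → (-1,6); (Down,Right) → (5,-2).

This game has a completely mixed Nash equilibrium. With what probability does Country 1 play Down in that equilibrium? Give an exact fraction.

1/3

Let x be the probability that Country 1 plays Up. In a completely mixed equilibrium, Country 2 must be indifferent between Left and Right.
Country 2's expected payoff from Left is x + 6(1−x); from Right it is 5x − 2(1−x).
Setting these equal: −5x + 6 = 7x − 2, so x = 2/3.
Therefore Country 1 plays Down with probability 1 − 2/3 = 1/3.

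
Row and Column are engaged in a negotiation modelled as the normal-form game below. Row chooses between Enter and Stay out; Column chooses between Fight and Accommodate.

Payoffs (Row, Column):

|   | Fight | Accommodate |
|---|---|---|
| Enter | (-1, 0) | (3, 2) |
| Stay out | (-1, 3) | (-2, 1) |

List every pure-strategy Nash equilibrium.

(Enter, Fight): Column prefers Accommodate (2 > 0) — not an equilibrium.
(Enter, Accommodate): Row gets 3 ≥ -2 from Stay out, and Column gets 2 ≥ 0 from Fight — Nash equilibrium.
(Stay out, Fight): Row gets -1 ≥ -1 from Enter, and Column gets 3 ≥ 1 from Accommodate — Nash equilibrium.
(Stay out, Accommodate): Row prefers Enter (3 > -2); Column prefers Fight (3 > 1) — not an equilibrium.

(Enter, Accommodate) and (Stay out, Fight)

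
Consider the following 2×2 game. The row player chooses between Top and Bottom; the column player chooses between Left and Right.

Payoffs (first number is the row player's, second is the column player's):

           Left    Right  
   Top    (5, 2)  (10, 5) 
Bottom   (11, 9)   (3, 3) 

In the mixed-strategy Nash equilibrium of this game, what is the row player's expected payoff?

First find y, the probability the column player plays Left, from the row player's indifference between Top and Bottom: 5y + 10(1−y) = 11y + 3(1−y), giving y = 7/13.
Since the row player is indifferent in equilibrium, the row player's expected payoff equals the payoff from either row against (7/13, 6/13). Using Top: 5(7/13) + 10(6/13) = 95/13.

95/13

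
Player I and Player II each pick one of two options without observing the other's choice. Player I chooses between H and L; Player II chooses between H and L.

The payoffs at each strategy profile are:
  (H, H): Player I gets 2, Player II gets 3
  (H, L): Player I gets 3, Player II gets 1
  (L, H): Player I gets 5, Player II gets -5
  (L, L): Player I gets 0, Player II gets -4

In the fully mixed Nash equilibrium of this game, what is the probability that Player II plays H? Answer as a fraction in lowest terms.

1/2

Let c be the probability that Player II plays H. In a completely mixed equilibrium, Player I must be indifferent between H and L.
Player I's expected payoff from H is 2c + 3(1−c); from L it is 5c.
Setting these equal: −c + 3 = 5c, so c = 1/2.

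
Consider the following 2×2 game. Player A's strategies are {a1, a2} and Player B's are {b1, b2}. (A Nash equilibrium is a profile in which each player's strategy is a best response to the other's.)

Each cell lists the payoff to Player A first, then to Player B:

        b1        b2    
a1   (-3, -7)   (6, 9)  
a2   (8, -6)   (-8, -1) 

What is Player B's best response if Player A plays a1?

b2

Against a1, Player B earns -7 from b1 and 9 from b2.
So b2 is the best response.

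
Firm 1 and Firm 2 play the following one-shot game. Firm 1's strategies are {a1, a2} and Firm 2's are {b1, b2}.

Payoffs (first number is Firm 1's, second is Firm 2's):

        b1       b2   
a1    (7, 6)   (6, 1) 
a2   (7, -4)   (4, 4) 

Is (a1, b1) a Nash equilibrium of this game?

Yes

At (a1, b1), Firm 1 earns 7; switching to a2 would give 7, so Firm 1 has no profitable deviation.
Firm 2 earns 6; switching to b2 would give 1, so Firm 2 has no profitable deviation.
Neither player can gain by a unilateral deviation, so this profile is a Nash equilibrium.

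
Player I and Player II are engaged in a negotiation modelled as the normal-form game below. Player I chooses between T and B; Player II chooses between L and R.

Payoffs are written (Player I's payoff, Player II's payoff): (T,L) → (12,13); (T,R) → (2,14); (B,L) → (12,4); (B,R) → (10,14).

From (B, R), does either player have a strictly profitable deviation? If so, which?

Neither

Player I at (B, R) earns 10; deviating to T yields 2 — not better.
Player II earns 14; deviating to L yields 4 — not better.
Neither player can strictly improve; the profile is a Nash equilibrium.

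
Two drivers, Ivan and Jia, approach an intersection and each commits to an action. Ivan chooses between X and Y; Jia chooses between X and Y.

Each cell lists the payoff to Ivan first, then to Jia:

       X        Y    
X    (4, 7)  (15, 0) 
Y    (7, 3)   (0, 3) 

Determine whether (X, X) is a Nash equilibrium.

No

At (X, X), Ivan earns 4; switching to Y would give 7, so Ivan would deviate.
Jia earns 7; switching to Y would give 0, so Jia has no profitable deviation.
Since at least one player can profitably deviate, this is not a Nash equilibrium.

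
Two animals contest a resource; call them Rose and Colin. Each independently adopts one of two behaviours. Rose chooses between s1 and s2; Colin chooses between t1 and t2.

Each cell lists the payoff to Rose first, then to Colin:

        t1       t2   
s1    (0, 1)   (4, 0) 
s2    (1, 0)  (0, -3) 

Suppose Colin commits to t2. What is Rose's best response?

Against t2, Rose earns 4 from s1 and 0 from s2.
So s1 is the best response.

s1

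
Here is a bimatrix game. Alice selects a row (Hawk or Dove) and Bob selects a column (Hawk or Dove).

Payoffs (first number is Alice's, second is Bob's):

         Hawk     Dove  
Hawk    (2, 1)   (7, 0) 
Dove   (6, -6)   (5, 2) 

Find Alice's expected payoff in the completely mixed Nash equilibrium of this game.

16/3

First find q, the probability Bob plays Hawk, from Alice's indifference between Hawk and Dove: 2q + 7(1−q) = 6q + 5(1−q), giving q = 1/3.
Since Alice is indifferent in equilibrium, Alice's expected payoff equals the payoff from either row against (1/3, 2/3). Using Hawk: 2(1/3) + 7(2/3) = 16/3.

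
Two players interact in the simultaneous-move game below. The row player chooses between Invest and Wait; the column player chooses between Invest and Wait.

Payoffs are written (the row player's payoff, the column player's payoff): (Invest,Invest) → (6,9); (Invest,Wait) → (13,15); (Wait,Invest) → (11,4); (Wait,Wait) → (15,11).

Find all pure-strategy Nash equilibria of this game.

(Wait, Wait)

(Invest, Invest): the row player prefers Wait (11 > 6); the column player prefers Wait (15 > 9) — not an equilibrium.
(Invest, Wait): the row player prefers Wait (15 > 13) — not an equilibrium.
(Wait, Invest): the column player prefers Wait (11 > 4) — not an equilibrium.
(Wait, Wait): the row player gets 15 ≥ 13 from Invest, and the column player gets 11 ≥ 4 from Invest — Nash equilibrium.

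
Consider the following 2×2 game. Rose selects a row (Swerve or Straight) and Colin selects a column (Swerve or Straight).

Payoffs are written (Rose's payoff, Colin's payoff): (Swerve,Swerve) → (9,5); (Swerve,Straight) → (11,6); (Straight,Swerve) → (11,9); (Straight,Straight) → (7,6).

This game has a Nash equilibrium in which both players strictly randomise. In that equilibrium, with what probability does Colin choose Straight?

Let q be the probability that Colin plays Swerve. In a completely mixed equilibrium, Rose must be indifferent between Swerve and Straight.
Rose's expected payoff from Swerve is 9q + 11(1−q); from Straight it is 11q + 7(1−q).
Setting these equal: −2q + 11 = 4q + 7, so q = 2/3.
Therefore Colin plays Straight with probability 1 − 2/3 = 1/3.

1/3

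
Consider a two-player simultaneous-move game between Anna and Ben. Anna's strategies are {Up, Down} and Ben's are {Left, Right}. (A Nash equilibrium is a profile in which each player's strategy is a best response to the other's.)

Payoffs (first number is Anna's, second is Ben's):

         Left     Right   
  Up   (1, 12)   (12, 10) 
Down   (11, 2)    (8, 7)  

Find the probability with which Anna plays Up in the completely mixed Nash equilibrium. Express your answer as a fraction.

5/7

Let r be the probability that Anna plays Up. In a completely mixed equilibrium, Ben must be indifferent between Left and Right.
Ben's expected payoff from Left is 12r + 2(1−r); from Right it is 10r + 7(1−r).
Setting these equal: 10r + 2 = 3r + 7, so r = 5/7.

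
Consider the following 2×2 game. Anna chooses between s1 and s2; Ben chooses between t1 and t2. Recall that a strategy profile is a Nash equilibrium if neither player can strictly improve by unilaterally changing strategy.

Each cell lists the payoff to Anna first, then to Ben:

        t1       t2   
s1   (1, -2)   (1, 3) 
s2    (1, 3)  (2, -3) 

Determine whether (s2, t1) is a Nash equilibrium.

Yes

At (s2, t1), Anna earns 1; switching to s1 would give 1, so Anna has no profitable deviation.
Ben earns 3; switching to t2 would give -3, so Ben has no profitable deviation.
Neither player can gain by a unilateral deviation, so this profile is a Nash equilibrium.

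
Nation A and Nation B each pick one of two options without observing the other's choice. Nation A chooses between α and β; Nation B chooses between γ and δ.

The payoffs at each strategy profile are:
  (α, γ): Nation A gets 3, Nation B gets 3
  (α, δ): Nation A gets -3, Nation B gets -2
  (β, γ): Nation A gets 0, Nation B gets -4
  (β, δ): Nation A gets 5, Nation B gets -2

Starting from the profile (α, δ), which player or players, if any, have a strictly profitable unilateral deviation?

Both

Nation A at (α, δ) earns -3; deviating to β yields 5 — a strict improvement.
Nation B earns -2; deviating to γ yields 3 — a strict improvement.
Both Nation A and Nation B have strictly profitable deviations.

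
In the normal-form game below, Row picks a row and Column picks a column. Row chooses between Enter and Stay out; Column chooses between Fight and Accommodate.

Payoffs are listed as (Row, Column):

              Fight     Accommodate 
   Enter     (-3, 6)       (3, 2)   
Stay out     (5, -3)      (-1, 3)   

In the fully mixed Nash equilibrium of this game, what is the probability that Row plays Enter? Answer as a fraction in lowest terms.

3/5

Let p be the probability that Row plays Enter. In a completely mixed equilibrium, Column must be indifferent between Fight and Accommodate.
Column's expected payoff from Fight is 6p − 3(1−p); from Accommodate it is 2p + 3(1−p).
Setting these equal: 9p − 3 = −p + 3, so p = 3/5.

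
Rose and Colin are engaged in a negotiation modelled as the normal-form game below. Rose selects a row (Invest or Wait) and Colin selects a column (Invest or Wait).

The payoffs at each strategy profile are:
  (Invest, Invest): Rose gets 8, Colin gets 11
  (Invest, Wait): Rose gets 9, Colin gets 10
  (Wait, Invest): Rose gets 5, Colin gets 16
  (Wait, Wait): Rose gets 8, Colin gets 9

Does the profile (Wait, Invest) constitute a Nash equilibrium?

No

At (Wait, Invest), Rose earns 5; switching to Invest would give 8, so Rose would deviate.
Colin earns 16; switching to Wait would give 9, so Colin has no profitable deviation.
Since at least one player can profitably deviate, this is not a Nash equilibrium.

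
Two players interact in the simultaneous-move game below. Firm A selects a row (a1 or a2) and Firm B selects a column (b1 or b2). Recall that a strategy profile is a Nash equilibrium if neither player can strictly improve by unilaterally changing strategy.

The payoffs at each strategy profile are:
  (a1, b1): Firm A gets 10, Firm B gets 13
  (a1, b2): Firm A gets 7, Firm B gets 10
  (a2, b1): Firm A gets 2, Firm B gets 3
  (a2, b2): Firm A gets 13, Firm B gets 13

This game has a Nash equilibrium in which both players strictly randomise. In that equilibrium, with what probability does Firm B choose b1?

Let c be the probability that Firm B plays b1. In a completely mixed equilibrium, Firm A must be indifferent between a1 and a2.
Firm A's expected payoff from a1 is 10c + 7(1−c); from a2 it is 2c + 13(1−c).
Setting these equal: 3c + 7 = −11c + 13, so c = 3/7.

3/7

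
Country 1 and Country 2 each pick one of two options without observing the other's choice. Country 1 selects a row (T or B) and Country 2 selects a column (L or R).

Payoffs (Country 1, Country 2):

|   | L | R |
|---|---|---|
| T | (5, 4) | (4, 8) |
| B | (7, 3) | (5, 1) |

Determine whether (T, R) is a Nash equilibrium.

At (T, R), Country 1 earns 4; switching to B would give 5, so Country 1 would deviate.
Country 2 earns 8; switching to L would give 4, so Country 2 has no profitable deviation.
Since at least one player can profitably deviate, this is not a Nash equilibrium.

No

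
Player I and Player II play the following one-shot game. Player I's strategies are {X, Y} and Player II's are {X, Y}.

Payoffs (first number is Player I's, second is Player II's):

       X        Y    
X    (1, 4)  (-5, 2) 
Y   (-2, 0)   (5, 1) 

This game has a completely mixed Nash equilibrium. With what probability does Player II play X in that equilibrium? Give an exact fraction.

10/13

Let q be the probability that Player II plays X. In a completely mixed equilibrium, Player I must be indifferent between X and Y.
Player I's expected payoff from X is q − 5(1−q); from Y it is −2q + 5(1−q).
Setting these equal: 6q − 5 = −7q + 5, so q = 10/13.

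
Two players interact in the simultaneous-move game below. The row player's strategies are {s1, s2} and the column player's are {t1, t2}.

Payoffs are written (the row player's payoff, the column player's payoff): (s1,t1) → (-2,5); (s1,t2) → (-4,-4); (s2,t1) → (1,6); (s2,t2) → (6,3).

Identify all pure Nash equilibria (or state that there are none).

(s2, t1)

(s1, t1): the row player prefers s2 (1 > -2) — not an equilibrium.
(s1, t2): the row player prefers s2 (6 > -4); the column player prefers t1 (5 > -4) — not an equilibrium.
(s2, t1): the row player gets 1 ≥ -2 from s1, and the column player gets 6 ≥ 3 from t2 — Nash equilibrium.
(s2, t2): the column player prefers t1 (6 > 3) — not an equilibrium.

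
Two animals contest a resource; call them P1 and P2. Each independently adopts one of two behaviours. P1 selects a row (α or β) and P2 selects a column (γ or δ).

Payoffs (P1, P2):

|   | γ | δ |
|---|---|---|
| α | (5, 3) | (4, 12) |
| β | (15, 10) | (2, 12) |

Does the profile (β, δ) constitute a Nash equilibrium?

At (β, δ), P1 earns 2; switching to α would give 4, so P1 would deviate.
P2 earns 12; switching to γ would give 10, so P2 has no profitable deviation.
Since at least one player can profitably deviate, this is not a Nash equilibrium.

No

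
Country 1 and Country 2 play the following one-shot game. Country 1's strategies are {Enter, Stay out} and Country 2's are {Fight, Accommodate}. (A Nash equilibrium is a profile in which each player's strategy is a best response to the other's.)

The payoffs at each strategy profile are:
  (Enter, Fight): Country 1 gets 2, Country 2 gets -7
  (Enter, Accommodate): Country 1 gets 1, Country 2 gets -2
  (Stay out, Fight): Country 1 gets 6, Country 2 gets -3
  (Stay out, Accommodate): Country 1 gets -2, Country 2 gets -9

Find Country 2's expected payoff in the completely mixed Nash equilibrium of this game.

-57/11

First find p, the probability Country 1 plays Enter, from Country 2's indifference between Fight and Accommodate: −7p − 3(1−p) = −2p − 9(1−p), giving p = 6/11.
Since Country 2 is indifferent in equilibrium, Country 2's expected payoff equals the payoff from either column against (6/11, 5/11). Using Fight: −7(6/11) − 3(5/11) = -57/11.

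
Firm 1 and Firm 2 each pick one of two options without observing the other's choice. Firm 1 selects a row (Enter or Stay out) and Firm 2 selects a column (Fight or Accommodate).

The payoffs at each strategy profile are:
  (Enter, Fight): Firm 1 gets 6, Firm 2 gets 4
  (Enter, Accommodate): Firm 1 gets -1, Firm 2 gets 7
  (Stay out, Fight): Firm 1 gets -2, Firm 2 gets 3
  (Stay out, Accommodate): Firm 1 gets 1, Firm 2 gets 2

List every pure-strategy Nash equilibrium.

none

(Enter, Fight): Firm 2 prefers Accommodate (7 > 4) — not an equilibrium.
(Enter, Accommodate): Firm 1 prefers Stay out (1 > -1) — not an equilibrium.
(Stay out, Fight): Firm 1 prefers Enter (6 > -2) — not an equilibrium.
(Stay out, Accommodate): Firm 2 prefers Fight (3 > 2) — not an equilibrium.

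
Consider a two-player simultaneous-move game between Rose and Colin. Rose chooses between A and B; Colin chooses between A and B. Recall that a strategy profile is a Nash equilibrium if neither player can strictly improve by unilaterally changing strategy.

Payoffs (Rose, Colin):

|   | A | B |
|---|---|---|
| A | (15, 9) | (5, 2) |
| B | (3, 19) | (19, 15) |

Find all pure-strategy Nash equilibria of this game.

(A, A)

(A, A): Rose gets 15 ≥ 3 from B, and Colin gets 9 ≥ 2 from B — Nash equilibrium.
(A, B): Rose prefers B (19 > 5); Colin prefers A (9 > 2) — not an equilibrium.
(B, A): Rose prefers A (15 > 3) — not an equilibrium.
(B, B): Colin prefers A (19 > 15) — not an equilibrium.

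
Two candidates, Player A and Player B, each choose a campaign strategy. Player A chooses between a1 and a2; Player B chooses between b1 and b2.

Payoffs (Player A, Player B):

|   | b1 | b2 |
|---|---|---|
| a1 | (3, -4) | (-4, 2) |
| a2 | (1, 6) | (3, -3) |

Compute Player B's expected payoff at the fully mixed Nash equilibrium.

0

First find p, the probability Player A plays a1, from Player B's indifference between b1 and b2: −4p + 6(1−p) = 2p − 3(1−p), giving p = 3/5.
Since Player B is indifferent in equilibrium, Player B's expected payoff equals the payoff from either column against (3/5, 2/5). Using b1: −4(3/5) + 6(2/5) = 0.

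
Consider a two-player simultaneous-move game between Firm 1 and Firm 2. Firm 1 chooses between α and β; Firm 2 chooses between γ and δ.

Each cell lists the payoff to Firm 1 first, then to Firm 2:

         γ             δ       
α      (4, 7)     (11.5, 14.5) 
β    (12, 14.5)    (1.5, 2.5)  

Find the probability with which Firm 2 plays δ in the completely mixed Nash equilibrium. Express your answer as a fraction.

Let y be the probability that Firm 2 plays γ. In a completely mixed equilibrium, Firm 1 must be indifferent between α and β.
Firm 1's expected payoff from α is 4y + 11.5(1−y); from β it is 12y + 1.5(1−y).
Setting these equal: −7.5y + 11.5 = 10.5y + 1.5, so y = 5/9.
Therefore Firm 2 plays δ with probability 1 − 5/9 = 4/9.

4/9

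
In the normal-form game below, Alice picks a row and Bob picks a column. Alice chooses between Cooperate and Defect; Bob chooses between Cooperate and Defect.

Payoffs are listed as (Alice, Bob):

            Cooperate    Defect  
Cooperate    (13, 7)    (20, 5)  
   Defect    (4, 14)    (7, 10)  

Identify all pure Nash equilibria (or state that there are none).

(Cooperate, Cooperate)

(Cooperate, Cooperate): Alice gets 13 ≥ 4 from Defect, and Bob gets 7 ≥ 5 from Defect — Nash equilibrium.
(Cooperate, Defect): Bob prefers Cooperate (7 > 5) — not an equilibrium.
(Defect, Cooperate): Alice prefers Cooperate (13 > 4) — not an equilibrium.
(Defect, Defect): Alice prefers Cooperate (20 > 7); Bob prefers Cooperate (14 > 10) — not an equilibrium.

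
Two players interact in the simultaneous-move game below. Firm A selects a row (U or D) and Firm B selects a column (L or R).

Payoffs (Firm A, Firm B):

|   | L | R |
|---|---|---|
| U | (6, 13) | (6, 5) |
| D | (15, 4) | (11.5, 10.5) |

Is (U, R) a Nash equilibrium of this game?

At (U, R), Firm A earns 6; switching to D would give 11.5, so Firm A would deviate.
Firm B earns 5; switching to L would give 13, so Firm B would deviate.
Since at least one player can profitably deviate, this is not a Nash equilibrium.

No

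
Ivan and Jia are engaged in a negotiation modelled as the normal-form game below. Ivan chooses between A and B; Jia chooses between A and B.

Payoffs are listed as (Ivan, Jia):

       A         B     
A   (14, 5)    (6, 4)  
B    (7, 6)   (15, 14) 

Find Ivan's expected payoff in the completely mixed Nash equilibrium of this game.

21/2

First find q, the probability Jia plays A, from Ivan's indifference between A and B: 14q + 6(1−q) = 7q + 15(1−q), giving q = 9/16.
Since Ivan is indifferent in equilibrium, Ivan's expected payoff equals the payoff from either row against (9/16, 7/16). Using A: 14(9/16) + 6(7/16) = 21/2.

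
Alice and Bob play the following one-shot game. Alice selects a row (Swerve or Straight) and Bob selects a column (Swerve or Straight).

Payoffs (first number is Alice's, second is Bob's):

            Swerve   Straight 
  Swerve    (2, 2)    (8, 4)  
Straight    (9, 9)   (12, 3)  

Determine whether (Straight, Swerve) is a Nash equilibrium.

Yes

At (Straight, Swerve), Alice earns 9; switching to Swerve would give 2, so Alice has no profitable deviation.
Bob earns 9; switching to Straight would give 3, so Bob has no profitable deviation.
Neither player can gain by a unilateral deviation, so this profile is a Nash equilibrium.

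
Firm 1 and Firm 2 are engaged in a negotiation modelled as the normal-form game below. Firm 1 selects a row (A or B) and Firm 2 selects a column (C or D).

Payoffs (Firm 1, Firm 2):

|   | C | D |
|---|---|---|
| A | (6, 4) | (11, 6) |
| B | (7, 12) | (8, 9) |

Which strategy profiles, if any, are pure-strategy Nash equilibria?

(A, C): Firm 1 prefers B (7 > 6); Firm 2 prefers D (6 > 4) — not an equilibrium.
(A, D): Firm 1 gets 11 ≥ 8 from B, and Firm 2 gets 6 ≥ 4 from C — Nash equilibrium.
(B, C): Firm 1 gets 7 ≥ 6 from A, and Firm 2 gets 12 ≥ 9 from D — Nash equilibrium.
(B, D): Firm 1 prefers A (11 > 8); Firm 2 prefers C (12 > 9) — not an equilibrium.

(A, D) and (B, C)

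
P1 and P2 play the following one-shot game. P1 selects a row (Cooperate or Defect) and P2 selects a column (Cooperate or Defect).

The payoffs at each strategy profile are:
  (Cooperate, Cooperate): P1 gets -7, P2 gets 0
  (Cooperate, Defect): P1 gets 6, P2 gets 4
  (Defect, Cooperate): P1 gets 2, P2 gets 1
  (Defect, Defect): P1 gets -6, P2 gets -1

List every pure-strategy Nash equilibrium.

(Cooperate, Cooperate): P1 prefers Defect (2 > -7); P2 prefers Defect (4 > 0) — not an equilibrium.
(Cooperate, Defect): P1 gets 6 ≥ -6 from Defect, and P2 gets 4 ≥ 0 from Cooperate — Nash equilibrium.
(Defect, Cooperate): P1 gets 2 ≥ -7 from Cooperate, and P2 gets 1 ≥ -1 from Defect — Nash equilibrium.
(Defect, Defect): P1 prefers Cooperate (6 > -6); P2 prefers Cooperate (1 > -1) — not an equilibrium.

(Cooperate, Defect) and (Defect, Cooperate)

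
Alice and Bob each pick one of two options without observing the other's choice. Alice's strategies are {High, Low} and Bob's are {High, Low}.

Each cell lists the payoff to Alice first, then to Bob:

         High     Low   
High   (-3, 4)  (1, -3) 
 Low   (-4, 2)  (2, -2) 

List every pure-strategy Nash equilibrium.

(High, High)

(High, High): Alice gets -3 ≥ -4 from Low, and Bob gets 4 ≥ -3 from Low — Nash equilibrium.
(High, Low): Alice prefers Low (2 > 1); Bob prefers High (4 > -3) — not an equilibrium.
(Low, High): Alice prefers High (-3 > -4) — not an equilibrium.
(Low, Low): Bob prefers High (2 > -2) — not an equilibrium.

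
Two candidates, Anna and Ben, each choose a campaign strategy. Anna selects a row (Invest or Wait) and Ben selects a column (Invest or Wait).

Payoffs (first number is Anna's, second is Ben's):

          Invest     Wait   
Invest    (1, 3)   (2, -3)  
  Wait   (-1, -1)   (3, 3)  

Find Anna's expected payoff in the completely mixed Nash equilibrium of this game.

5/3

First find y, the probability Ben plays Invest, from Anna's indifference between Invest and Wait: y + 2(1−y) = −y + 3(1−y), giving y = 1/3.
Since Anna is indifferent in equilibrium, Anna's expected payoff equals the payoff from either row against (1/3, 2/3). Using Invest: (1/3) + 2(2/3) = 5/3.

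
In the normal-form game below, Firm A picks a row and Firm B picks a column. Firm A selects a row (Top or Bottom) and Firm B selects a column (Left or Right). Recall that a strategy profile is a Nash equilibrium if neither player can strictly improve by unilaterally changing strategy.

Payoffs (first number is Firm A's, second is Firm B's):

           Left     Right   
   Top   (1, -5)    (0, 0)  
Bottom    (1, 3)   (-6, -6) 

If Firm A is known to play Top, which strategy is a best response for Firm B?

Against Top, Firm B earns -5 from Left and 0 from Right.
So Right is the best response.

Right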